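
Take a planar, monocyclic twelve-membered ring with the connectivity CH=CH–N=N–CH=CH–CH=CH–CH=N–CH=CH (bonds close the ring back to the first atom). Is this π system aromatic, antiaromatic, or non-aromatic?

Antiaromatic

All ring atoms are sp² and supply a p orbital to the ring (every atom in a ring double bond is sp² and brings one electron to the p orbital; each =N– nitrogen is pyridine-type (lone pair in the sp² plane, one electron in the p orbital)); the conjugation is uninterrupted.
Adding the contributions, 6 × 2 = 12 from the 6 double-bond units.
12 is a 4n count (n = 3), so the planar conjugated ring is antiaromatic.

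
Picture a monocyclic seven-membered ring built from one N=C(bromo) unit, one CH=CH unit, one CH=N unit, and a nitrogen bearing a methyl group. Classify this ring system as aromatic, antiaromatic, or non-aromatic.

Check conjugation: each doubly-bonded ring atom is sp² with one p-orbital electron; each sp² =N– keeps its lone pair in-plane and puts one electron into the π system; the pyrrole-type nitrogen donates its lone pair from the p orbital — every position has a p orbital, so the cyclic π system is continuous.
Counting π electrons: 3 × 2 = 6 from the double-bond units + 2 from the N(methyl) atom = 8.
A 4n π count (8, n = 2) in a planar conjugated ring means antiaromatic.

Antiaromatic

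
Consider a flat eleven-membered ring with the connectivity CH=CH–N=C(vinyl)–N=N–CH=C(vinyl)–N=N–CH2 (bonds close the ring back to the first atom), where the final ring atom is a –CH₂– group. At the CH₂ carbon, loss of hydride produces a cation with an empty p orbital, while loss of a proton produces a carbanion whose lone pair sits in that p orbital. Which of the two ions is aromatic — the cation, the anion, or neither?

The cation

Both ions have a continuous loop of p orbitals — each ring atom is sp².
Cation: 5 × 2 + 0 = 10 π electrons → 4(2)+2, aromatic.
Anion: 5 × 2 + 2 = 12 π electrons → 4(3), antiaromatic.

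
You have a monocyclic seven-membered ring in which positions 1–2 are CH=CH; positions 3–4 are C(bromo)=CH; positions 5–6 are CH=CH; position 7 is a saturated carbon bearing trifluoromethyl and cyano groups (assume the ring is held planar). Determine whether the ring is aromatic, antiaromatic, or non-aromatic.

The C(trifluoromethyl)(cyano) carbon is saturated: that saturated carbon is sp³ and has no p orbital in the ring π system. Conjugation is not continuous around the ring.
Without a continuous loop of overlapping p orbitals the Hückel electron count never comes into play.

Non-aromatic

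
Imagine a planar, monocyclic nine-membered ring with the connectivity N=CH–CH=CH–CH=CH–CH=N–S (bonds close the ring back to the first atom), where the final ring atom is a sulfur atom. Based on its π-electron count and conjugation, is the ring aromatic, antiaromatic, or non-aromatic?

Check conjugation: each doubly-bonded ring atom is sp² with one p-orbital electron; the doubly-bonded nitrogens are pyridine-type — their lone pairs lie in the ring plane, leaving one electron in the p orbital; the sulfur donates one lone pair from its p orbital — every position has a p orbital, so the cyclic π system is continuous.
Adding the contributions, 4 × 2 = 8 from the double-bond units + 2 from the S atom = 10.
10 = 4(2) + 2, which satisfies Hückel's 4n+2 rule.

Aromatic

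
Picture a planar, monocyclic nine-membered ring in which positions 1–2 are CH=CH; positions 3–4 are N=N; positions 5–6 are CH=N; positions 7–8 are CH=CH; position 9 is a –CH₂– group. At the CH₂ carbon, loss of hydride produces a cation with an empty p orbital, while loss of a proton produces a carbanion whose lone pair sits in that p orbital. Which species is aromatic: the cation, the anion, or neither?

Once that carbon is sp², every ring atom has a p orbital and both ions are fully conjugated.
Cation: 4 × 2 + 0 = 8 π electrons → 4(2), antiaromatic.
Anion: 4 × 2 + 2 = 10 π electrons → 4(2)+2, aromatic.

The anion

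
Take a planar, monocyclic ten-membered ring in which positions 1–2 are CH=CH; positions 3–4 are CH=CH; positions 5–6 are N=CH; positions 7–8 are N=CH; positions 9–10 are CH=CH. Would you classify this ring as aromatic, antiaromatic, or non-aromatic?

Aromatic

Check conjugation: every atom in a ring double bond is sp² and brings one electron to the p orbital; the doubly-bonded nitrogens are pyridine-type — their lone pairs lie in the ring plane, leaving one electron in the p orbital — every position has a p orbital, so the cyclic π system is continuous.
Adding the contributions, 5 × 2 = 10 from the 5 double-bond units.
10 = 4(2) + 2, which satisfies Hückel's 4n+2 rule.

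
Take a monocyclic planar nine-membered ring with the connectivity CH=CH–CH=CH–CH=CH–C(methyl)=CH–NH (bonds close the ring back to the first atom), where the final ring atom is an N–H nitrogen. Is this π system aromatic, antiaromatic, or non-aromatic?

All ring atoms are sp² and supply a p orbital to the ring (the double-bond atoms are sp², each contributing one p electron; the pyrrole-type nitrogen donates its lone pair from the p orbital); the conjugation is uninterrupted.
Tallying contributions gives 4 × 2 = 8 from the double-bond units + 2 from the NH atom = 10.
10 = 4(2) + 2, which satisfies Hückel's 4n+2 rule.

Aromatic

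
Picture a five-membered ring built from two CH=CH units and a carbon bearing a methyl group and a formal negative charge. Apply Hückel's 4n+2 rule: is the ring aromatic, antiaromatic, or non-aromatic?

Aromatic

The p orbitals form a continuous loop: every atom in a ring double bond is sp² and brings one electron to the p orbital; the carbanion's lone pair occupies the p orbital. The ring is fully conjugated.
Adding the contributions, 2 × 2 = 4 from the double-bond units + 2 from the C(methyl)(-) atom = 6.
6 = 4(1) + 2, which satisfies Hückel's 4n+2 rule.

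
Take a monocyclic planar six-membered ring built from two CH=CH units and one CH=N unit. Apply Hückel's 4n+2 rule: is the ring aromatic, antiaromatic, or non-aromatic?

The p orbitals form a continuous loop: the double-bond atoms are sp², each contributing one p electron; each sp² =N– keeps its lone pair in-plane and puts one electron into the π system. The ring is fully conjugated.
Tallying contributions gives 3 × 2 = 6 from the 3 double-bond units.
Since 6 = 4·1 + 2, the ring meets the 4n+2 criterion.

Aromatic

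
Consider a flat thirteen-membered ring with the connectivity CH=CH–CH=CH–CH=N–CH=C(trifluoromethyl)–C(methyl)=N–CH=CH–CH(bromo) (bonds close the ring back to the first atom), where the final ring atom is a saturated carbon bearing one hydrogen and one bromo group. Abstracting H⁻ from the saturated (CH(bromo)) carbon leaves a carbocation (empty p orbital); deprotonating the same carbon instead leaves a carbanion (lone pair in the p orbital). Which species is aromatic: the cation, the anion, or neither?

Both ions have a continuous loop of p orbitals — each ring atom is sp².
Cation: 6 × 2 + 0 = 12 π electrons → 4(3), antiaromatic.
Anion: 6 × 2 + 2 = 14 π electrons → 4(3)+2, aromatic.

The anion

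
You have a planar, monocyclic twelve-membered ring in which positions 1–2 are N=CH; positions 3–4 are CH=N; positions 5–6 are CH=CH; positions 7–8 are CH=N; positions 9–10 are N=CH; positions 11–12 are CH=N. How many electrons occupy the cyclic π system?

12

Check conjugation: every atom in a ring double bond is sp² and brings one electron to the p orbital; each sp² =N– keeps its lone pair in-plane and puts one electron into the π system — every position has a p orbital, so the cyclic π system is continuous.
Adding the contributions, 6 × 2 = 12 from the 6 double-bond units.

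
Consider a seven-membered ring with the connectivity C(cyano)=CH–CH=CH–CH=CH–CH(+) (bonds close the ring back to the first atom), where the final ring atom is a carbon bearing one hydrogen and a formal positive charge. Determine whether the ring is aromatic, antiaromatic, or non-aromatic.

Aromatic

The p orbitals form a continuous loop: the double-bond atoms are sp², each contributing one p electron; the carbocation has an empty p orbital. The ring is fully conjugated.
Counting π electrons: 3 × 2 = 6 from the double-bond units + 0 from the CH(+) atom = 6.
That gives a 4n+2 count (6, n = 1).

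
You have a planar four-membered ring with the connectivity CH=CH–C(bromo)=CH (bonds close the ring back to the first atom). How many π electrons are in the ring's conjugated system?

4

The p orbitals form a continuous loop: each doubly-bonded ring atom is sp² with one p-orbital electron. The ring is fully conjugated.
Counting π electrons: 2 × 2 = 4 from the 2 double-bond units.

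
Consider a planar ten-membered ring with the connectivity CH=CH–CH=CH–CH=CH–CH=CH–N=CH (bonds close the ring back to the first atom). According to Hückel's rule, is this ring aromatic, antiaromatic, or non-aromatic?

Aromatic

The p orbitals form a continuous loop: the double-bond atoms are sp², each contributing one p electron; each sp² =N– keeps its lone pair in-plane and puts one electron into the π system. The ring is fully conjugated.
Counting π electrons: 5 × 2 = 10 from the 5 double-bond units.
Since 10 = 4·2 + 2, the ring meets the 4n+2 criterion.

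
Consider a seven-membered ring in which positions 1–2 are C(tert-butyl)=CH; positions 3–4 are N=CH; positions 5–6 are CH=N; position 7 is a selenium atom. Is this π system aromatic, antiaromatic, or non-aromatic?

Antiaromatic

Check conjugation: every atom in a ring double bond is sp² and brings one electron to the p orbital; each =N– nitrogen is pyridine-type (lone pair in the sp² plane, one electron in the p orbital); the selenium donates one lone pair from its p orbital — every position has a p orbital, so the cyclic π system is continuous.
Tallying contributions gives 3 × 2 = 6 from the double-bond units + 2 from the Se atom = 8.
8 is a 4n count (n = 2), so the planar conjugated ring is antiaromatic.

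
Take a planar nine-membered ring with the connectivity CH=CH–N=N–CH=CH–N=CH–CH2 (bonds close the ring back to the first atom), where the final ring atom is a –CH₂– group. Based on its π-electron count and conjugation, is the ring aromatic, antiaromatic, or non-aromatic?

Non-aromatic

The CH2 position has four σ bonds — the tetrahedral CH₂ carbon is sp³ and has no p orbital in the ring π system — so the cyclic conjugation is interrupted.
Hückel's rule only applies to fully conjugated rings, so this one is simply non-aromatic.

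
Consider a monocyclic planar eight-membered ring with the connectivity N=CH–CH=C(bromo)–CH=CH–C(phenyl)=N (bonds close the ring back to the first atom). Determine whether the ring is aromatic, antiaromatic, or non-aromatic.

Antiaromatic

Check conjugation: every atom in a ring double bond is sp² and brings one electron to the p orbital; the doubly-bonded nitrogens are pyridine-type — their lone pairs lie in the ring plane, leaving one electron in the p orbital — every position has a p orbital, so the cyclic π system is continuous.
π-electron count: 4 × 2 = 8 from the 4 double-bond units.
8 = 4(2); a planar, fully conjugated 4n system is antiaromatic.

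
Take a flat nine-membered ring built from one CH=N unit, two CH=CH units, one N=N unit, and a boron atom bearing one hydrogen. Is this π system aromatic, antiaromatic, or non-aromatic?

All ring atoms are sp² and supply a p orbital to the ring (the double-bond atoms are sp², each contributing one p electron; each =N– nitrogen is pyridine-type (lone pair in the sp² plane, one electron in the p orbital); the boron has an empty p orbital); the conjugation is uninterrupted.
Counting π electrons: 4 × 2 = 8 from the double-bond units + 0 from the BH atom = 8.
8 = 4(2); a planar, fully conjugated 4n system is antiaromatic.

Antiaromatic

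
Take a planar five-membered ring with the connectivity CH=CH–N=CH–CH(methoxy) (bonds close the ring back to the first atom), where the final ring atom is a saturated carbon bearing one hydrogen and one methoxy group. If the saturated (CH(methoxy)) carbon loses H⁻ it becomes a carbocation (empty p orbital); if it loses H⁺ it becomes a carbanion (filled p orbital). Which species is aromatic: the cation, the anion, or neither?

The anion

In both ions every ring atom is sp² and contributes a p orbital, so both rings are fully conjugated.
Cation: 2 × 2 + 0 = 4 π electrons → 4(1), antiaromatic.
Anion: 2 × 2 + 2 = 6 π electrons → 4(1)+2, aromatic.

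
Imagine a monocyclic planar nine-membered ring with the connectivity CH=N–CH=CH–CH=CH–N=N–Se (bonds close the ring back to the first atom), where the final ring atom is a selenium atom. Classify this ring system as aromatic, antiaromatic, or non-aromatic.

Check conjugation: the double-bond atoms are sp², each contributing one p electron; the doubly-bonded nitrogens are pyridine-type — their lone pairs lie in the ring plane, leaving one electron in the p orbital; the selenium donates one lone pair from its p orbital — every position has a p orbital, so the cyclic π system is continuous.
Adding the contributions, 4 × 2 = 8 from the double-bond units + 2 from the Se atom = 10.
With 10 π electrons (n = 2), the Hückel 4n+2 condition holds.

Aromatic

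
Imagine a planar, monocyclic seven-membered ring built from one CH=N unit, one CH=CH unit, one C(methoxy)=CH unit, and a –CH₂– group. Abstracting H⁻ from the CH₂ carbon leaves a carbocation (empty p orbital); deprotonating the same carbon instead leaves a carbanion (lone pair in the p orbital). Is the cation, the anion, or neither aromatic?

In either ion the ring is fully conjugated: every atom, including the new sp² carbon, supplies a p orbital.
Cation: 3 × 2 + 0 = 6 π electrons → 4(1)+2, aromatic.
Anion: 3 × 2 + 2 = 8 π electrons → 4(2), antiaromatic.

The cation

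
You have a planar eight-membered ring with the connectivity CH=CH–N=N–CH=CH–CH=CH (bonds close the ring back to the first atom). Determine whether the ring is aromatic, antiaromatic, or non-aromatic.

Antiaromatic

Every ring atom contributes a p orbital perpendicular to the ring (the double-bond atoms are sp², each contributing one p electron; each =N– nitrogen is pyridine-type (lone pair in the sp² plane, one electron in the p orbital)), so the π system is cyclic and fully conjugated.
Counting π electrons: 4 × 2 = 8 from the 4 double-bond units.
A 4n π count (8, n = 2) in a planar conjugated ring means antiaromatic.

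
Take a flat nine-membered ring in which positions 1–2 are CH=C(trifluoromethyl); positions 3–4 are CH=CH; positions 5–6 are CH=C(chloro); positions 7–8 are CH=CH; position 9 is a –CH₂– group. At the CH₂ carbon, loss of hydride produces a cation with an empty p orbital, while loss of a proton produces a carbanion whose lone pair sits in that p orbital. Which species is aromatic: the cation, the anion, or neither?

In both ions every ring atom is sp² and contributes a p orbital, so both rings are fully conjugated.
Cation: 4 × 2 + 0 = 8 π electrons → 4(2), antiaromatic.
Anion: 4 × 2 + 2 = 10 π electrons → 4(2)+2, aromatic.

The anion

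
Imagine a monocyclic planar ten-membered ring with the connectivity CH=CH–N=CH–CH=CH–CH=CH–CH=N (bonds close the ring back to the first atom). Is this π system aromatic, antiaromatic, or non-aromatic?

Aromatic

Every ring atom contributes a p orbital perpendicular to the ring (every atom in a ring double bond is sp² and brings one electron to the p orbital; the doubly-bonded nitrogens are pyridine-type — their lone pairs lie in the ring plane, leaving one electron in the p orbital), so the π system is cyclic and fully conjugated.
Counting π electrons: 5 × 2 = 10 from the 5 double-bond units.
With 10 π electrons (n = 2), the Hückel 4n+2 condition holds.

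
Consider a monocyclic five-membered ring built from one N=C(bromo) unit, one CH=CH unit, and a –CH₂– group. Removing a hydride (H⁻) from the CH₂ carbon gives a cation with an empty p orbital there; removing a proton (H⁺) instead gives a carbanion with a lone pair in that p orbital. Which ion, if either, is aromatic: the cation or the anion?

The anion

Once that carbon is sp², every ring atom has a p orbital and both ions are fully conjugated.
Cation: 2 × 2 + 0 = 4 π electrons → 4(1), antiaromatic.
Anion: 2 × 2 + 2 = 6 π electrons → 4(1)+2, aromatic.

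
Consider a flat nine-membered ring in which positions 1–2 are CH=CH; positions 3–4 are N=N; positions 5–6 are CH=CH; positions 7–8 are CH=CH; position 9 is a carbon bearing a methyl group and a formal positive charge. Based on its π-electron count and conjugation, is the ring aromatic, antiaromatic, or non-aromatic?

Antiaromatic

Check conjugation: the double-bond atoms are sp², each contributing one p electron; the doubly-bonded nitrogens are pyridine-type — their lone pairs lie in the ring plane, leaving one electron in the p orbital; the carbocation has an empty p orbital — every position has a p orbital, so the cyclic π system is continuous.
Counting π electrons: 4 × 2 = 8 from the double-bond units + 0 from the C(methyl)(+) atom = 8.
8 is a 4n count (n = 2), so the planar conjugated ring is antiaromatic.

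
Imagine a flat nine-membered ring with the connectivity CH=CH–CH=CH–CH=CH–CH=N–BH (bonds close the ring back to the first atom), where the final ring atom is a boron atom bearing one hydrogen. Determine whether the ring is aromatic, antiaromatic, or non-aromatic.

Check conjugation: the double-bond atoms are sp², each contributing one p electron; each sp² =N– keeps its lone pair in-plane and puts one electron into the π system; the boron has an empty p orbital — every position has a p orbital, so the cyclic π system is continuous.
Tallying contributions gives 4 × 2 = 8 from the double-bond units + 0 from the BH atom = 8.
A 4n π count (8, n = 2) in a planar conjugated ring means antiaromatic.

Antiaromatic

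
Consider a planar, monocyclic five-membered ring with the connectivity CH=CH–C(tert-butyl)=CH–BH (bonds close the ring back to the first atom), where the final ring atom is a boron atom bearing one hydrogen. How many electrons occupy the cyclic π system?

4

All ring atoms are sp² and supply a p orbital to the ring (each doubly-bonded ring atom is sp² with one p-orbital electron; the boron has an empty p orbital); the conjugation is uninterrupted.
Adding the contributions, 2 × 2 = 4 from the double-bond units + 0 from the BH atom = 4.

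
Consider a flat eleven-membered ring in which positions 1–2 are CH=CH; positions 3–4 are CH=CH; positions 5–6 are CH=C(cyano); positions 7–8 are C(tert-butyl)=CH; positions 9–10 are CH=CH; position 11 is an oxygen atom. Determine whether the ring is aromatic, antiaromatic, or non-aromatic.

Antiaromatic

All ring atoms are sp² and supply a p orbital to the ring (each doubly-bonded ring atom is sp² with one p-orbital electron; the oxygen donates one lone pair from its p orbital); the conjugation is uninterrupted.
Tallying contributions gives 5 × 2 = 10 from the double-bond units + 2 from the O atom = 12.
A 4n π count (12, n = 3) in a planar conjugated ring means antiaromatic.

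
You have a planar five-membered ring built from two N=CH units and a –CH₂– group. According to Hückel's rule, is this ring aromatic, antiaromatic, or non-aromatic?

Non-aromatic

At the CH2 position, the tetrahedral CH₂ carbon is sp³ and has no p orbital in the ring π system; the ring's p-orbital overlap is broken there.
Broken conjugation rules out both aromaticity and antiaromaticity.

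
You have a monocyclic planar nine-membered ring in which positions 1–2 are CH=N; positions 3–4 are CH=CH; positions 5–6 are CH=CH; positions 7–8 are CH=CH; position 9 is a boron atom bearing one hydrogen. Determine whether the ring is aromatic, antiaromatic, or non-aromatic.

Check conjugation: each doubly-bonded ring atom is sp² with one p-orbital electron; each =N– nitrogen is pyridine-type (lone pair in the sp² plane, one electron in the p orbital); the boron has an empty p orbital — every position has a p orbital, so the cyclic π system is continuous.
π-electron count: 4 × 2 = 8 from the double-bond units + 0 from the BH atom = 8.
8 = 4(2); a planar, fully conjugated 4n system is antiaromatic.

Antiaromatic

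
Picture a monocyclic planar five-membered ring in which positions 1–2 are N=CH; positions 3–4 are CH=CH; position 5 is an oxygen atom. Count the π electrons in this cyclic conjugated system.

6

The p orbitals form a continuous loop: each doubly-bonded ring atom is sp² with one p-orbital electron; the doubly-bonded nitrogens are pyridine-type — their lone pairs lie in the ring plane, leaving one electron in the p orbital; the oxygen donates one lone pair from its p orbital. The ring is fully conjugated.
π-electron count: 2 × 2 = 4 from the double-bond units + 2 from the O atom = 6.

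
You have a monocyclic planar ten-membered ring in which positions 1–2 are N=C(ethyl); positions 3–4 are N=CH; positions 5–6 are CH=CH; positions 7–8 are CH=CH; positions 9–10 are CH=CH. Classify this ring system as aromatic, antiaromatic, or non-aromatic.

Aromatic

The p orbitals form a continuous loop: each doubly-bonded ring atom is sp² with one p-orbital electron; each =N– nitrogen is pyridine-type (lone pair in the sp² plane, one electron in the p orbital). The ring is fully conjugated.
Adding the contributions, 5 × 2 = 10 from the 5 double-bond units.
That gives a 4n+2 count (10, n = 2).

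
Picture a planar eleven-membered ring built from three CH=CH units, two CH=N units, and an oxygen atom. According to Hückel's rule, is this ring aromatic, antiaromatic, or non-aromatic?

Antiaromatic

Every ring atom contributes a p orbital perpendicular to the ring (every atom in a ring double bond is sp² and brings one electron to the p orbital; each =N– nitrogen is pyridine-type (lone pair in the sp² plane, one electron in the p orbital); the oxygen donates one lone pair from its p orbital), so the π system is cyclic and fully conjugated.
Adding the contributions, 5 × 2 = 10 from the double-bond units + 2 from the O atom = 12.
12 = 4(3); a planar, fully conjugated 4n system is antiaromatic.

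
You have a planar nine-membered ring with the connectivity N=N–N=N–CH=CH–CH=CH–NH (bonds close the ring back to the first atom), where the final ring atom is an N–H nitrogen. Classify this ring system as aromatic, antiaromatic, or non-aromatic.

Aromatic

The p orbitals form a continuous loop: every atom in a ring double bond is sp² and brings one electron to the p orbital; the doubly-bonded nitrogens are pyridine-type — their lone pairs lie in the ring plane, leaving one electron in the p orbital; the pyrrole-type nitrogen donates its lone pair from the p orbital. The ring is fully conjugated.
Adding the contributions, 4 × 2 = 8 from the double-bond units + 2 from the NH atom = 10.
Since 10 = 4·2 + 2, the ring meets the 4n+2 criterion.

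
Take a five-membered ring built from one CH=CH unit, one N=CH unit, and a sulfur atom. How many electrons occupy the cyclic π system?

Check conjugation: the double-bond atoms are sp², each contributing one p electron; each =N– nitrogen is pyridine-type (lone pair in the sp² plane, one electron in the p orbital); the sulfur donates one lone pair from its p orbital — every position has a p orbital, so the cyclic π system is continuous.
π-electron count: 2 × 2 = 4 from the double-bond units + 2 from the S atom = 6.

6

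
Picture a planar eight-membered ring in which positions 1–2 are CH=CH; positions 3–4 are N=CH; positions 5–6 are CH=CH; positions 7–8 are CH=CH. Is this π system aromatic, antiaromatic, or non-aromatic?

The p orbitals form a continuous loop: each doubly-bonded ring atom is sp² with one p-orbital electron; each =N– nitrogen is pyridine-type (lone pair in the sp² plane, one electron in the p orbital). The ring is fully conjugated.
Counting π electrons: 4 × 2 = 8 from the 4 double-bond units.
8 = 4(2); a planar, fully conjugated 4n system is antiaromatic.

Antiaromatic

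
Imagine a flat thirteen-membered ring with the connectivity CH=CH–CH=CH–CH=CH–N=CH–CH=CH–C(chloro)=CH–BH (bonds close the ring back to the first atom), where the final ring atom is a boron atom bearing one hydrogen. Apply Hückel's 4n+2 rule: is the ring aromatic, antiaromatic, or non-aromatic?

All ring atoms are sp² and supply a p orbital to the ring (every atom in a ring double bond is sp² and brings one electron to the p orbital; each =N– nitrogen is pyridine-type (lone pair in the sp² plane, one electron in the p orbital); the boron has an empty p orbital); the conjugation is uninterrupted.
Tallying contributions gives 6 × 2 = 12 from the double-bond units + 0 from the BH atom = 12.
A 4n π count (12, n = 3) in a planar conjugated ring means antiaromatic.

Antiaromatic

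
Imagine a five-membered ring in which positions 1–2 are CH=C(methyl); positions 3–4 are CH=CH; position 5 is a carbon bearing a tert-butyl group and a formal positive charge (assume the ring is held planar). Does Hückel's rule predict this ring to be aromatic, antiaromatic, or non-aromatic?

Check conjugation: the double-bond atoms are sp², each contributing one p electron; the carbocation has an empty p orbital — every position has a p orbital, so the cyclic π system is continuous.
Adding the contributions, 2 × 2 = 4 from the double-bond units + 0 from the C(tert-butyl)(+) atom = 4.
4 is a 4n count (n = 1), so the planar conjugated ring is antiaromatic.

Antiaromatic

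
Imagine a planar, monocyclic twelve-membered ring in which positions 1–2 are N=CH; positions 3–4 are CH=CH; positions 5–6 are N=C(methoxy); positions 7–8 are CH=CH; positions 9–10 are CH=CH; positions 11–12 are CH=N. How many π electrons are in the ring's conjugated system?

12

Check conjugation: each doubly-bonded ring atom is sp² with one p-orbital electron; the doubly-bonded nitrogens are pyridine-type — their lone pairs lie in the ring plane, leaving one electron in the p orbital — every position has a p orbital, so the cyclic π system is continuous.
Counting π electrons: 6 × 2 = 12 from the 6 double-bond units.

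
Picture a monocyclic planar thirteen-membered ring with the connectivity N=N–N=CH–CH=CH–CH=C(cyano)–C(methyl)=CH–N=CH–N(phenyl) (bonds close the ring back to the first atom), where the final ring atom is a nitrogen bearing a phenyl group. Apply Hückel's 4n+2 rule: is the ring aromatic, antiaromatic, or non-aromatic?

Check conjugation: each doubly-bonded ring atom is sp² with one p-orbital electron; each sp² =N– keeps its lone pair in-plane and puts one electron into the π system; the pyrrole-type nitrogen donates its lone pair from the p orbital — every position has a p orbital, so the cyclic π system is continuous.
Counting π electrons: 6 × 2 = 12 from the double-bond units + 2 from the N(phenyl) atom = 14.
That gives a 4n+2 count (14, n = 3).

Aromatic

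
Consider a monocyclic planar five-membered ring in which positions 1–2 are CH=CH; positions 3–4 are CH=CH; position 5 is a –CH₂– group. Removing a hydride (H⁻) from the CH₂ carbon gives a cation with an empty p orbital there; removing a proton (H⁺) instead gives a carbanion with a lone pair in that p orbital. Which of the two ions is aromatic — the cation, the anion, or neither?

In both ions every ring atom is sp² and contributes a p orbital, so both rings are fully conjugated.
Cation: 2 × 2 + 0 = 4 π electrons → 4(1), antiaromatic.
Anion: 2 × 2 + 2 = 6 π electrons → 4(1)+2, aromatic.

The anion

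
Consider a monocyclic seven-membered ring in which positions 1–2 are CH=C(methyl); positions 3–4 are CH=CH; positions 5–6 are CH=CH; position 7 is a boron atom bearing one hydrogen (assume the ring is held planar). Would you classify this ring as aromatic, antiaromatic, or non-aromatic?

Aromatic

All ring atoms are sp² and supply a p orbital to the ring (each doubly-bonded ring atom is sp² with one p-orbital electron; the boron has an empty p orbital); the conjugation is uninterrupted.
π-electron count: 3 × 2 = 6 from the double-bond units + 0 from the BH atom = 6.
That gives a 4n+2 count (6, n = 1).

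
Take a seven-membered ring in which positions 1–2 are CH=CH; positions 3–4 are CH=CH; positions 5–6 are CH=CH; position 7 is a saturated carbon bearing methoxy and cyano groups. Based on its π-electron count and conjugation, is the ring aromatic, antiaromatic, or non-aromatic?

Non-aromatic

Because that saturated carbon is sp³ and has no p orbital in the ring π system at the C(methoxy)(cyano) position, the π system cannot extend all the way around the ring.
A ring that is not fully conjugated cannot be aromatic or antiaromatic regardless of its π-electron count.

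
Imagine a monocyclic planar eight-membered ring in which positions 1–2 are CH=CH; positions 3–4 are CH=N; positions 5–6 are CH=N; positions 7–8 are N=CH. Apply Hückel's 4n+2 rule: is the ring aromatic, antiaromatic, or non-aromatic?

Check conjugation: every atom in a ring double bond is sp² and brings one electron to the p orbital; each =N– nitrogen is pyridine-type (lone pair in the sp² plane, one electron in the p orbital) — every position has a p orbital, so the cyclic π system is continuous.
Counting π electrons: 4 × 2 = 8 from the 4 double-bond units.
With 8 = 4·2 π electrons, Hückel's rule classifies the planar ring as antiaromatic.

Antiaromatic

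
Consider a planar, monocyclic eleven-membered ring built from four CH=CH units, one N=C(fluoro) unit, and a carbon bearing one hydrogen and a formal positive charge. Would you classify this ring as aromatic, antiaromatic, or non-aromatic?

Aromatic

Check conjugation: the double-bond atoms are sp², each contributing one p electron; each =N– nitrogen is pyridine-type (lone pair in the sp² plane, one electron in the p orbital); the carbocation has an empty p orbital — every position has a p orbital, so the cyclic π system is continuous.
π-electron count: 5 × 2 = 10 from the double-bond units + 0 from the CH(+) atom = 10.
That gives a 4n+2 count (10, n = 2).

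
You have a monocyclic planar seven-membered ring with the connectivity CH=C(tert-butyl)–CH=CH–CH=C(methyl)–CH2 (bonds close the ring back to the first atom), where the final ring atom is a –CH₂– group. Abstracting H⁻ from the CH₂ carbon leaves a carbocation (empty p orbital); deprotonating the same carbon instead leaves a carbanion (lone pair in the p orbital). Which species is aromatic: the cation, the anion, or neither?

The cation

In both ions every ring atom is sp² and contributes a p orbital, so both rings are fully conjugated.
Cation: 3 × 2 + 0 = 6 π electrons → 4(1)+2, aromatic.
Anion: 3 × 2 + 2 = 8 π electrons → 4(2), antiaromatic.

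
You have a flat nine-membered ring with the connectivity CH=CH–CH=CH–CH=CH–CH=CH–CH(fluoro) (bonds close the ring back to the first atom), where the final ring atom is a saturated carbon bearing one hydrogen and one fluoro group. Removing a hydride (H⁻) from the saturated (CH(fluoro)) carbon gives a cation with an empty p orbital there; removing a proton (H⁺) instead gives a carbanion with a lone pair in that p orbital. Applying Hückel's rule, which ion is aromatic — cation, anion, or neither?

The anion

In either ion the ring is fully conjugated: every atom, including the new sp² carbon, supplies a p orbital.
Cation: 4 × 2 + 0 = 8 π electrons → 4(2), antiaromatic.
Anion: 4 × 2 + 2 = 10 π electrons → 4(2)+2, aromatic.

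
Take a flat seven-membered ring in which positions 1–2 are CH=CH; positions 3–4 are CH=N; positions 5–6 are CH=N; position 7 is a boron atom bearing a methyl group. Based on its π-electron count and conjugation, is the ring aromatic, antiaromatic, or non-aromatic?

All ring atoms are sp² and supply a p orbital to the ring (each doubly-bonded ring atom is sp² with one p-orbital electron; each =N– nitrogen is pyridine-type (lone pair in the sp² plane, one electron in the p orbital); the boron has an empty p orbital); the conjugation is uninterrupted.
Counting π electrons: 3 × 2 = 6 from the double-bond units + 0 from the B(methyl) atom = 6.
Since 6 = 4·1 + 2, the ring meets the 4n+2 criterion.

Aromatic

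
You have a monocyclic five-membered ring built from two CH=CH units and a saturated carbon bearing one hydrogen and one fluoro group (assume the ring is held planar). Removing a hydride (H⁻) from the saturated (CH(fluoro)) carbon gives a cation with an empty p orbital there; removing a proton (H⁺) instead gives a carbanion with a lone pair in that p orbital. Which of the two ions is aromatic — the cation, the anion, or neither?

In either ion the ring is fully conjugated: every atom, including the new sp² carbon, supplies a p orbital.
Cation: 2 × 2 + 0 = 4 π electrons → 4(1), antiaromatic.
Anion: 2 × 2 + 2 = 6 π electrons → 4(1)+2, aromatic.

The anion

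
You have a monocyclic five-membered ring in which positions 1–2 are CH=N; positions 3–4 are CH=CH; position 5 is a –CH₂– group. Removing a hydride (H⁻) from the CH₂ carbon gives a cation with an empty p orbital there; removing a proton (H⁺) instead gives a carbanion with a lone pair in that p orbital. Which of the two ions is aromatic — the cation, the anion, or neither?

The anion

In both ions every ring atom is sp² and contributes a p orbital, so both rings are fully conjugated.
Cation: 2 × 2 + 0 = 4 π electrons → 4(1), antiaromatic.
Anion: 2 × 2 + 2 = 6 π electrons → 4(1)+2, aromatic.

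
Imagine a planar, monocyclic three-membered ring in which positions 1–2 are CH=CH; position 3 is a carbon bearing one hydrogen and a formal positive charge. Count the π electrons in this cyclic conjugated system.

2

Every ring atom contributes a p orbital perpendicular to the ring (each doubly-bonded ring atom is sp² with one p-orbital electron; the carbocation has an empty p orbital), so the π system is cyclic and fully conjugated.
Adding the contributions, 1 × 2 = 2 from the double-bond unit + 0 from the CH(+) atom = 2.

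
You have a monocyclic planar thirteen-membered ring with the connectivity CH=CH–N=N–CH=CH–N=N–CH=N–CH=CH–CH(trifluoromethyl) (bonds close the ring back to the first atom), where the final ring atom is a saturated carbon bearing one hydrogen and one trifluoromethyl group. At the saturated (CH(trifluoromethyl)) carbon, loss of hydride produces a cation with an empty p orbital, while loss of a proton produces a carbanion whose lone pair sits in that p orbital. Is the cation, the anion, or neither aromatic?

The anion

In both ions every ring atom is sp² and contributes a p orbital, so both rings are fully conjugated.
Cation: 6 × 2 + 0 = 12 π electrons → 4(3), antiaromatic.
Anion: 6 × 2 + 2 = 14 π electrons → 4(3)+2, aromatic.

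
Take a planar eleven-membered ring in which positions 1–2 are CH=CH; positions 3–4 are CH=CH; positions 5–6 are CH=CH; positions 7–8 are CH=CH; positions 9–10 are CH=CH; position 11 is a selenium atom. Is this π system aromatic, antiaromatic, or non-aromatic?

Antiaromatic

Every ring atom contributes a p orbital perpendicular to the ring (the double-bond atoms are sp², each contributing one p electron; the selenium donates one lone pair from its p orbital), so the π system is cyclic and fully conjugated.
Adding the contributions, 5 × 2 = 10 from the double-bond units + 2 from the Se atom = 12.
12 is a 4n count (n = 3), so the planar conjugated ring is antiaromatic.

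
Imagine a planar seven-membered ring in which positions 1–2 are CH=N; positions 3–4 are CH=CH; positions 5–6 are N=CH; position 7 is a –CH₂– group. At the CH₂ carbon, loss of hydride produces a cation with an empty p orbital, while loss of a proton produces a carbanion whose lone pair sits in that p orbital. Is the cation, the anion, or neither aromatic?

The cation

Once that carbon is sp², every ring atom has a p orbital and both ions are fully conjugated.
Cation: 3 × 2 + 0 = 6 π electrons → 4(1)+2, aromatic.
Anion: 3 × 2 + 2 = 8 π electrons → 4(2), antiaromatic.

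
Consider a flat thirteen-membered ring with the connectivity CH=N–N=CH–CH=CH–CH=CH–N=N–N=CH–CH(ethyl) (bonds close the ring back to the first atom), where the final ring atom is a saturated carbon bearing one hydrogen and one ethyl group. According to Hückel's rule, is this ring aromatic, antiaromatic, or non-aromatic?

The CH(ethyl) carbon is saturated: that saturated carbon is sp³ and has no p orbital in the ring π system. Conjugation is not continuous around the ring.
Hückel's rule only applies to fully conjugated rings, so this one is simply non-aromatic.

Non-aromatic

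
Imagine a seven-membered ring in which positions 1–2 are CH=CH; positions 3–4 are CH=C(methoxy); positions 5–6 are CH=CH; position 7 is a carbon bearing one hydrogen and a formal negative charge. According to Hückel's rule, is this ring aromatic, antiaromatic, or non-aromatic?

Antiaromatic

The p orbitals form a continuous loop: each doubly-bonded ring atom is sp² with one p-orbital electron; the carbanion's lone pair occupies the p orbital. The ring is fully conjugated.
π-electron count: 3 × 2 = 6 from the double-bond units + 2 from the CH(-) atom = 8.
A 4n π count (8, n = 2) in a planar conjugated ring means antiaromatic.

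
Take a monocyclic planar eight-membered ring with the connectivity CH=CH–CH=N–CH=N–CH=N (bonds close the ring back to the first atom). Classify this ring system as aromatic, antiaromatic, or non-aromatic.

Check conjugation: each doubly-bonded ring atom is sp² with one p-orbital electron; each sp² =N– keeps its lone pair in-plane and puts one electron into the π system — every position has a p orbital, so the cyclic π system is continuous.
π-electron count: 4 × 2 = 8 from the 4 double-bond units.
8 = 4(2); a planar, fully conjugated 4n system is antiaromatic.

Antiaromatic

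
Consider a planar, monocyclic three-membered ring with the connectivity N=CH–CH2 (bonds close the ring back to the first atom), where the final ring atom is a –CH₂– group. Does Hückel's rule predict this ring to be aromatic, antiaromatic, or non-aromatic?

Non-aromatic

Because the tetrahedral CH₂ carbon is sp³ and has no p orbital in the ring π system at the CH2 position, the π system cannot extend all the way around the ring.
Broken conjugation rules out both aromaticity and antiaromaticity.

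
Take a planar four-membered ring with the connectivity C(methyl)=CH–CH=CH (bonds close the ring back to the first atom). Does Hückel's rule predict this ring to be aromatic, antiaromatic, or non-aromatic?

Antiaromatic

All ring atoms are sp² and supply a p orbital to the ring (every atom in a ring double bond is sp² and brings one electron to the p orbital); the conjugation is uninterrupted.
Counting π electrons: 2 × 2 = 4 from the 2 double-bond units.
With 4 = 4·1 π electrons, Hückel's rule classifies the planar ring as antiaromatic.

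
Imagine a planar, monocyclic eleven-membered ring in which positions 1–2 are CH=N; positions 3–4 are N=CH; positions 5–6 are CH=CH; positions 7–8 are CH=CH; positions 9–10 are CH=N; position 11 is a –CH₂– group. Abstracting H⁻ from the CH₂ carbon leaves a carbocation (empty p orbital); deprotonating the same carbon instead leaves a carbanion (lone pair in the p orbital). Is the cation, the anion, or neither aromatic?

Both ions have a continuous loop of p orbitals — each ring atom is sp².
Cation: 5 × 2 + 0 = 10 π electrons → 4(2)+2, aromatic.
Anion: 5 × 2 + 2 = 12 π electrons → 4(3), antiaromatic.

The cation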